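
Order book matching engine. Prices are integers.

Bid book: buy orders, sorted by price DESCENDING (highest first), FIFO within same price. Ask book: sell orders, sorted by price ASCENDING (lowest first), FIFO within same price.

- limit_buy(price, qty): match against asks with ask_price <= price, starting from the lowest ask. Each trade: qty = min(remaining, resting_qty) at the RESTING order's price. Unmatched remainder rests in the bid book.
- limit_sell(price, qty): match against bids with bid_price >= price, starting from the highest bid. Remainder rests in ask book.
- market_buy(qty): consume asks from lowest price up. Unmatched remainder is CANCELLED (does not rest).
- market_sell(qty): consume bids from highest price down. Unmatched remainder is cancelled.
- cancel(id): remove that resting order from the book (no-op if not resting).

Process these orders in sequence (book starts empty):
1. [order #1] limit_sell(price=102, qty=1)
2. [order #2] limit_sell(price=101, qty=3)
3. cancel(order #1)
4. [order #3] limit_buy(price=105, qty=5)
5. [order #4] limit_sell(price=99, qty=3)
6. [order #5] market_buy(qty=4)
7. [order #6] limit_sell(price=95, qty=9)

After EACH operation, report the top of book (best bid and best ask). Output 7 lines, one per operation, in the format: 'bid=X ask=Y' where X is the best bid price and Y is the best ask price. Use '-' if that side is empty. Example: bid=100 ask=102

After op 1 [order #1] limit_sell(price=102, qty=1): fills=none; bids=[-] asks=[#1:1@102]
After op 2 [order #2] limit_sell(price=101, qty=3): fills=none; bids=[-] asks=[#2:3@101 #1:1@102]
After op 3 cancel(order #1): fills=none; bids=[-] asks=[#2:3@101]
After op 4 [order #3] limit_buy(price=105, qty=5): fills=#3x#2:3@101; bids=[#3:2@105] asks=[-]
After op 5 [order #4] limit_sell(price=99, qty=3): fills=#3x#4:2@105; bids=[-] asks=[#4:1@99]
After op 6 [order #5] market_buy(qty=4): fills=#5x#4:1@99; bids=[-] asks=[-]
After op 7 [order #6] limit_sell(price=95, qty=9): fills=none; bids=[-] asks=[#6:9@95]

Answer: bid=- ask=102
bid=- ask=101
bid=- ask=101
bid=105 ask=-
bid=- ask=99
bid=- ask=-
bid=- ask=95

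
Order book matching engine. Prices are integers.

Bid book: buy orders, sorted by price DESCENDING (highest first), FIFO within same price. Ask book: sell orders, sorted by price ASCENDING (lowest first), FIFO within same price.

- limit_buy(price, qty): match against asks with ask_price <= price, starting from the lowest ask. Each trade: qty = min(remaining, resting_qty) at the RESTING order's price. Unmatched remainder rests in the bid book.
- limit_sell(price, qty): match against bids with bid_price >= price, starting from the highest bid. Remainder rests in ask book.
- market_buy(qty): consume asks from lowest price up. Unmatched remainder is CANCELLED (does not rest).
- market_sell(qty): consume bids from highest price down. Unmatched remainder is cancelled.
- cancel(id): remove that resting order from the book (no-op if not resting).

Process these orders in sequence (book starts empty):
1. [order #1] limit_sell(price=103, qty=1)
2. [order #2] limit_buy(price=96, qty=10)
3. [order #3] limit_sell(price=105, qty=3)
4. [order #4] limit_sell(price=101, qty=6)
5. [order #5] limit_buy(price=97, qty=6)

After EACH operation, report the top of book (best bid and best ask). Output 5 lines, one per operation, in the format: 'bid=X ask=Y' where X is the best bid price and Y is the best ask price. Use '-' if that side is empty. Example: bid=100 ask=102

After op 1 [order #1] limit_sell(price=103, qty=1): fills=none; bids=[-] asks=[#1:1@103]
After op 2 [order #2] limit_buy(price=96, qty=10): fills=none; bids=[#2:10@96] asks=[#1:1@103]
After op 3 [order #3] limit_sell(price=105, qty=3): fills=none; bids=[#2:10@96] asks=[#1:1@103 #3:3@105]
After op 4 [order #4] limit_sell(price=101, qty=6): fills=none; bids=[#2:10@96] asks=[#4:6@101 #1:1@103 #3:3@105]
After op 5 [order #5] limit_buy(price=97, qty=6): fills=none; bids=[#5:6@97 #2:10@96] asks=[#4:6@101 #1:1@103 #3:3@105]

Answer: bid=- ask=103
bid=96 ask=103
bid=96 ask=103
bid=96 ask=101
bid=97 ask=101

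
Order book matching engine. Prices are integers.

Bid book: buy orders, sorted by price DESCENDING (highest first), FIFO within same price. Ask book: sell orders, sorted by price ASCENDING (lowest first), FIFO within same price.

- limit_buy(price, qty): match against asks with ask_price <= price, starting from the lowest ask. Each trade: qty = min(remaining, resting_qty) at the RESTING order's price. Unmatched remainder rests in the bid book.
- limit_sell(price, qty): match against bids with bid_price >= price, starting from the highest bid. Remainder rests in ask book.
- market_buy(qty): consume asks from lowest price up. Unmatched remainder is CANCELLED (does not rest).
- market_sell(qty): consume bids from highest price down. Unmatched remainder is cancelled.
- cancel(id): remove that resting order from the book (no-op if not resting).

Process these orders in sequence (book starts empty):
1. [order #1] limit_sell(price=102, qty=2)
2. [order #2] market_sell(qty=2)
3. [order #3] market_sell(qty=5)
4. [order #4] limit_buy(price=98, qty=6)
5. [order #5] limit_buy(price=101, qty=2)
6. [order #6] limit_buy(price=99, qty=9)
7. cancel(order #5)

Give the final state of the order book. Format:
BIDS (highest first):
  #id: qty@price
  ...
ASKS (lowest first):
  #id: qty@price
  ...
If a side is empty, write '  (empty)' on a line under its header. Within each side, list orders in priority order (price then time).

After op 1 [order #1] limit_sell(price=102, qty=2): fills=none; bids=[-] asks=[#1:2@102]
After op 2 [order #2] market_sell(qty=2): fills=none; bids=[-] asks=[#1:2@102]
After op 3 [order #3] market_sell(qty=5): fills=none; bids=[-] asks=[#1:2@102]
After op 4 [order #4] limit_buy(price=98, qty=6): fills=none; bids=[#4:6@98] asks=[#1:2@102]
After op 5 [order #5] limit_buy(price=101, qty=2): fills=none; bids=[#5:2@101 #4:6@98] asks=[#1:2@102]
After op 6 [order #6] limit_buy(price=99, qty=9): fills=none; bids=[#5:2@101 #6:9@99 #4:6@98] asks=[#1:2@102]
After op 7 cancel(order #5): fills=none; bids=[#6:9@99 #4:6@98] asks=[#1:2@102]

Answer: BIDS (highest first):
  #6: 9@99
  #4: 6@98
ASKS (lowest first):
  #1: 2@102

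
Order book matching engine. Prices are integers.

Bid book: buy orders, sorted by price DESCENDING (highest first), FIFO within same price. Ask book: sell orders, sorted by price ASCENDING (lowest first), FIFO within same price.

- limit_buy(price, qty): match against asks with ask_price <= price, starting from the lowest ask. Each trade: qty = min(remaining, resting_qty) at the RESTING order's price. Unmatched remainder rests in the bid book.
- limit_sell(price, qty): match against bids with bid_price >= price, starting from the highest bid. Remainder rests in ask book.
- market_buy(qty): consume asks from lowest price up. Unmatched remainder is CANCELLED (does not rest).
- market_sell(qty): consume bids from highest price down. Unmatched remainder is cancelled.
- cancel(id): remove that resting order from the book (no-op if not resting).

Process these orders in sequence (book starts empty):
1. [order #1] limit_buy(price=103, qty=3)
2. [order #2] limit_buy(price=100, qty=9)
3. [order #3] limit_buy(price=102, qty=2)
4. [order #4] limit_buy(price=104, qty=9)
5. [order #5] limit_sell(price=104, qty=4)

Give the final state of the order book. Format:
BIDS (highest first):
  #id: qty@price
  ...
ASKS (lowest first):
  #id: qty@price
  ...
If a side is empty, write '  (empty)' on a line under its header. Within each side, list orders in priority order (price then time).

After op 1 [order #1] limit_buy(price=103, qty=3): fills=none; bids=[#1:3@103] asks=[-]
After op 2 [order #2] limit_buy(price=100, qty=9): fills=none; bids=[#1:3@103 #2:9@100] asks=[-]
After op 3 [order #3] limit_buy(price=102, qty=2): fills=none; bids=[#1:3@103 #3:2@102 #2:9@100] asks=[-]
After op 4 [order #4] limit_buy(price=104, qty=9): fills=none; bids=[#4:9@104 #1:3@103 #3:2@102 #2:9@100] asks=[-]
After op 5 [order #5] limit_sell(price=104, qty=4): fills=#4x#5:4@104; bids=[#4:5@104 #1:3@103 #3:2@102 #2:9@100] asks=[-]

Answer: BIDS (highest first):
  #4: 5@104
  #1: 3@103
  #3: 2@102
  #2: 9@100
ASKS (lowest first):
  (empty)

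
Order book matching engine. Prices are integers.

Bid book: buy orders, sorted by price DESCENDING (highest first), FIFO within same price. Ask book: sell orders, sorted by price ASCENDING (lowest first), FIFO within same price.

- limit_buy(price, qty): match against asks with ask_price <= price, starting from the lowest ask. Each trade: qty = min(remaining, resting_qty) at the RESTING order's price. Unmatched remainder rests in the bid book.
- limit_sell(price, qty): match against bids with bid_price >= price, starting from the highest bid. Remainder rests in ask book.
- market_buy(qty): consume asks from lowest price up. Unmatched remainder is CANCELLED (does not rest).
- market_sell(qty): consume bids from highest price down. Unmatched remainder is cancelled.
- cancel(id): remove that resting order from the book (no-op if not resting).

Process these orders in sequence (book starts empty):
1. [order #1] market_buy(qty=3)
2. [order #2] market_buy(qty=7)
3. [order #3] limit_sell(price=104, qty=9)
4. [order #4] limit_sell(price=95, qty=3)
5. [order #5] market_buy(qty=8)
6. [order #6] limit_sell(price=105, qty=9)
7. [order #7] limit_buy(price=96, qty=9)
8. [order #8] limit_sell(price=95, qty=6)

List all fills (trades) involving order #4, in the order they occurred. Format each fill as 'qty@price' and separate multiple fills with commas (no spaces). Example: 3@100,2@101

After op 1 [order #1] market_buy(qty=3): fills=none; bids=[-] asks=[-]
After op 2 [order #2] market_buy(qty=7): fills=none; bids=[-] asks=[-]
After op 3 [order #3] limit_sell(price=104, qty=9): fills=none; bids=[-] asks=[#3:9@104]
After op 4 [order #4] limit_sell(price=95, qty=3): fills=none; bids=[-] asks=[#4:3@95 #3:9@104]
After op 5 [order #5] market_buy(qty=8): fills=#5x#4:3@95 #5x#3:5@104; bids=[-] asks=[#3:4@104]
After op 6 [order #6] limit_sell(price=105, qty=9): fills=none; bids=[-] asks=[#3:4@104 #6:9@105]
After op 7 [order #7] limit_buy(price=96, qty=9): fills=none; bids=[#7:9@96] asks=[#3:4@104 #6:9@105]
After op 8 [order #8] limit_sell(price=95, qty=6): fills=#7x#8:6@96; bids=[#7:3@96] asks=[#3:4@104 #6:9@105]

Answer: 3@95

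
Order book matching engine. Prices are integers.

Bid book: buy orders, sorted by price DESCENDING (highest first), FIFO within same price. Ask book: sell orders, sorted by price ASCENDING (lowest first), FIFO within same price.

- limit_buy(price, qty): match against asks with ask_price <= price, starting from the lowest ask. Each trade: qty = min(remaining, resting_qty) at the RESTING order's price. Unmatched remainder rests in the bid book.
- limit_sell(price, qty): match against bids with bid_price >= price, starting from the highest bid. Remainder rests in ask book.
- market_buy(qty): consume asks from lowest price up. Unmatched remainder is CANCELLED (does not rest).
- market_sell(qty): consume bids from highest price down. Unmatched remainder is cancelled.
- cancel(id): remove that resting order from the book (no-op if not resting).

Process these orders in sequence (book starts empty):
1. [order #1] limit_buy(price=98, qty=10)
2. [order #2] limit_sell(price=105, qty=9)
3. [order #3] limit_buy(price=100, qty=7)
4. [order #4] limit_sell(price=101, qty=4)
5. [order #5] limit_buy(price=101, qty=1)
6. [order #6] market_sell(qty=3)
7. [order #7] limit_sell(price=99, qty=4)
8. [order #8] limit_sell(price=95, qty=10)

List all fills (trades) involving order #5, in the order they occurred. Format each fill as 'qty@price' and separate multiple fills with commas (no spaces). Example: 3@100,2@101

Answer: 1@101

Derivation:
After op 1 [order #1] limit_buy(price=98, qty=10): fills=none; bids=[#1:10@98] asks=[-]
After op 2 [order #2] limit_sell(price=105, qty=9): fills=none; bids=[#1:10@98] asks=[#2:9@105]
After op 3 [order #3] limit_buy(price=100, qty=7): fills=none; bids=[#3:7@100 #1:10@98] asks=[#2:9@105]
After op 4 [order #4] limit_sell(price=101, qty=4): fills=none; bids=[#3:7@100 #1:10@98] asks=[#4:4@101 #2:9@105]
After op 5 [order #5] limit_buy(price=101, qty=1): fills=#5x#4:1@101; bids=[#3:7@100 #1:10@98] asks=[#4:3@101 #2:9@105]
After op 6 [order #6] market_sell(qty=3): fills=#3x#6:3@100; bids=[#3:4@100 #1:10@98] asks=[#4:3@101 #2:9@105]
After op 7 [order #7] limit_sell(price=99, qty=4): fills=#3x#7:4@100; bids=[#1:10@98] asks=[#4:3@101 #2:9@105]
After op 8 [order #8] limit_sell(price=95, qty=10): fills=#1x#8:10@98; bids=[-] asks=[#4:3@101 #2:9@105]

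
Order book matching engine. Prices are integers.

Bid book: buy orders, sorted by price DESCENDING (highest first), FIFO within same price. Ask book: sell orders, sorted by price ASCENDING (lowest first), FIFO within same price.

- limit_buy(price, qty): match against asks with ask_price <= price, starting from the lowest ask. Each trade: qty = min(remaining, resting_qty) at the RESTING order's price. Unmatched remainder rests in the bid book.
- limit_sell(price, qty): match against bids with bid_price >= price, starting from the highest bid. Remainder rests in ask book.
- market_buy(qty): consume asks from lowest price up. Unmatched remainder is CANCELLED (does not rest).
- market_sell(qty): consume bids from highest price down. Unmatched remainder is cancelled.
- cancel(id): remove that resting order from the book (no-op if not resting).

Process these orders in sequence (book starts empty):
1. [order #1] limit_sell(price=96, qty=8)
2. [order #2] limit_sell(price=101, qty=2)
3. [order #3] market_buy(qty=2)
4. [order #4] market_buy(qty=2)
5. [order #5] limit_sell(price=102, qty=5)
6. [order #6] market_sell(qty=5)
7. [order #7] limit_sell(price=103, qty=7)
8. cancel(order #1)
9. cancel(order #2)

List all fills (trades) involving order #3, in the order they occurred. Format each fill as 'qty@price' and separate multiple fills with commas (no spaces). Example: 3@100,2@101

Answer: 2@96

Derivation:
After op 1 [order #1] limit_sell(price=96, qty=8): fills=none; bids=[-] asks=[#1:8@96]
After op 2 [order #2] limit_sell(price=101, qty=2): fills=none; bids=[-] asks=[#1:8@96 #2:2@101]
After op 3 [order #3] market_buy(qty=2): fills=#3x#1:2@96; bids=[-] asks=[#1:6@96 #2:2@101]
After op 4 [order #4] market_buy(qty=2): fills=#4x#1:2@96; bids=[-] asks=[#1:4@96 #2:2@101]
After op 5 [order #5] limit_sell(price=102, qty=5): fills=none; bids=[-] asks=[#1:4@96 #2:2@101 #5:5@102]
After op 6 [order #6] market_sell(qty=5): fills=none; bids=[-] asks=[#1:4@96 #2:2@101 #5:5@102]
After op 7 [order #7] limit_sell(price=103, qty=7): fills=none; bids=[-] asks=[#1:4@96 #2:2@101 #5:5@102 #7:7@103]
After op 8 cancel(order #1): fills=none; bids=[-] asks=[#2:2@101 #5:5@102 #7:7@103]
After op 9 cancel(order #2): fills=none; bids=[-] asks=[#5:5@102 #7:7@103]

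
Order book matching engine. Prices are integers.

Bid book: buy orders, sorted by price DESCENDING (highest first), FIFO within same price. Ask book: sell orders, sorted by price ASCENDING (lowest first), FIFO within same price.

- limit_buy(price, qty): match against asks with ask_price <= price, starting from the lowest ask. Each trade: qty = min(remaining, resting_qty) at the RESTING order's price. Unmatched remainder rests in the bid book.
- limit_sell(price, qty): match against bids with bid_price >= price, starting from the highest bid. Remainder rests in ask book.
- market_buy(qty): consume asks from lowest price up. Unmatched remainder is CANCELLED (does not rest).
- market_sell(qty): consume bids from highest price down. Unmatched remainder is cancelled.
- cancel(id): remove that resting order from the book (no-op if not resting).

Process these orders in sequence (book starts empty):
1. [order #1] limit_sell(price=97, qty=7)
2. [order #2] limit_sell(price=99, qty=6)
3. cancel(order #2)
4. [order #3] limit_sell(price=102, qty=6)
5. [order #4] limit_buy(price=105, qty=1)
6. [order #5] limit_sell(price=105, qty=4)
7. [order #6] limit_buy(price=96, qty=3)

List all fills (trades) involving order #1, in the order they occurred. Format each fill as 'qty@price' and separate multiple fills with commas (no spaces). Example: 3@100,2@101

Answer: 1@97

Derivation:
After op 1 [order #1] limit_sell(price=97, qty=7): fills=none; bids=[-] asks=[#1:7@97]
After op 2 [order #2] limit_sell(price=99, qty=6): fills=none; bids=[-] asks=[#1:7@97 #2:6@99]
After op 3 cancel(order #2): fills=none; bids=[-] asks=[#1:7@97]
After op 4 [order #3] limit_sell(price=102, qty=6): fills=none; bids=[-] asks=[#1:7@97 #3:6@102]
After op 5 [order #4] limit_buy(price=105, qty=1): fills=#4x#1:1@97; bids=[-] asks=[#1:6@97 #3:6@102]
After op 6 [order #5] limit_sell(price=105, qty=4): fills=none; bids=[-] asks=[#1:6@97 #3:6@102 #5:4@105]
After op 7 [order #6] limit_buy(price=96, qty=3): fills=none; bids=[#6:3@96] asks=[#1:6@97 #3:6@102 #5:4@105]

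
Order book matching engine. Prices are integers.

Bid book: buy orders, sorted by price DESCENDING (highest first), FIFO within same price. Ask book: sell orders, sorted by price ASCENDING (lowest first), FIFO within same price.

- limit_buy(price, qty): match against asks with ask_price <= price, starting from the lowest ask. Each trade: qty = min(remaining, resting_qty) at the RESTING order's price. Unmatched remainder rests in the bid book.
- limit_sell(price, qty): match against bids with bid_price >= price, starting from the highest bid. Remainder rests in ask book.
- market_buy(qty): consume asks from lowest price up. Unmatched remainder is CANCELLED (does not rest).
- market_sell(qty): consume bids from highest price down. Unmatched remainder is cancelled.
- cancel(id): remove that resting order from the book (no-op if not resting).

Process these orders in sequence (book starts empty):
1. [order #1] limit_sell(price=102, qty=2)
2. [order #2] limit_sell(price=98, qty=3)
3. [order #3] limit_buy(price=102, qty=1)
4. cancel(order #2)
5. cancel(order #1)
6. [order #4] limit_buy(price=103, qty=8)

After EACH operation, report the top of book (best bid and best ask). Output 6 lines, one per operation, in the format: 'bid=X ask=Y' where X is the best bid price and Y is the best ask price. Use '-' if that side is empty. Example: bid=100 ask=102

After op 1 [order #1] limit_sell(price=102, qty=2): fills=none; bids=[-] asks=[#1:2@102]
After op 2 [order #2] limit_sell(price=98, qty=3): fills=none; bids=[-] asks=[#2:3@98 #1:2@102]
After op 3 [order #3] limit_buy(price=102, qty=1): fills=#3x#2:1@98; bids=[-] asks=[#2:2@98 #1:2@102]
After op 4 cancel(order #2): fills=none; bids=[-] asks=[#1:2@102]
After op 5 cancel(order #1): fills=none; bids=[-] asks=[-]
After op 6 [order #4] limit_buy(price=103, qty=8): fills=none; bids=[#4:8@103] asks=[-]

Answer: bid=- ask=102
bid=- ask=98
bid=- ask=98
bid=- ask=102
bid=- ask=-
bid=103 ask=-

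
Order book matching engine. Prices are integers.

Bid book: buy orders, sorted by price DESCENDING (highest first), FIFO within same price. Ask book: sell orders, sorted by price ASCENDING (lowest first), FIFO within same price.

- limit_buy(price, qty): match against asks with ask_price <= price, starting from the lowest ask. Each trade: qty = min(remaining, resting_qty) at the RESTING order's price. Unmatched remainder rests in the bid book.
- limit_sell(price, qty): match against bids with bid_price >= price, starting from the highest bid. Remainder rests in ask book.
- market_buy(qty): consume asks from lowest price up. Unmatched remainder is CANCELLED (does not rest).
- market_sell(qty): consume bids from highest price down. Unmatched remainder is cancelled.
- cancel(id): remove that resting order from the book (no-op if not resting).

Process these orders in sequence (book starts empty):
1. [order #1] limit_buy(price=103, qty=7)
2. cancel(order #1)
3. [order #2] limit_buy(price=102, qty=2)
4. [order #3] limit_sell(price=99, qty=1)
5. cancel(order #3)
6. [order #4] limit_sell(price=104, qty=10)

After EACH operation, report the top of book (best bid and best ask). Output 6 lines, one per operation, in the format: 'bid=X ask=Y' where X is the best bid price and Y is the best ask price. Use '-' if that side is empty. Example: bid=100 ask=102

After op 1 [order #1] limit_buy(price=103, qty=7): fills=none; bids=[#1:7@103] asks=[-]
After op 2 cancel(order #1): fills=none; bids=[-] asks=[-]
After op 3 [order #2] limit_buy(price=102, qty=2): fills=none; bids=[#2:2@102] asks=[-]
After op 4 [order #3] limit_sell(price=99, qty=1): fills=#2x#3:1@102; bids=[#2:1@102] asks=[-]
After op 5 cancel(order #3): fills=none; bids=[#2:1@102] asks=[-]
After op 6 [order #4] limit_sell(price=104, qty=10): fills=none; bids=[#2:1@102] asks=[#4:10@104]

Answer: bid=103 ask=-
bid=- ask=-
bid=102 ask=-
bid=102 ask=-
bid=102 ask=-
bid=102 ask=104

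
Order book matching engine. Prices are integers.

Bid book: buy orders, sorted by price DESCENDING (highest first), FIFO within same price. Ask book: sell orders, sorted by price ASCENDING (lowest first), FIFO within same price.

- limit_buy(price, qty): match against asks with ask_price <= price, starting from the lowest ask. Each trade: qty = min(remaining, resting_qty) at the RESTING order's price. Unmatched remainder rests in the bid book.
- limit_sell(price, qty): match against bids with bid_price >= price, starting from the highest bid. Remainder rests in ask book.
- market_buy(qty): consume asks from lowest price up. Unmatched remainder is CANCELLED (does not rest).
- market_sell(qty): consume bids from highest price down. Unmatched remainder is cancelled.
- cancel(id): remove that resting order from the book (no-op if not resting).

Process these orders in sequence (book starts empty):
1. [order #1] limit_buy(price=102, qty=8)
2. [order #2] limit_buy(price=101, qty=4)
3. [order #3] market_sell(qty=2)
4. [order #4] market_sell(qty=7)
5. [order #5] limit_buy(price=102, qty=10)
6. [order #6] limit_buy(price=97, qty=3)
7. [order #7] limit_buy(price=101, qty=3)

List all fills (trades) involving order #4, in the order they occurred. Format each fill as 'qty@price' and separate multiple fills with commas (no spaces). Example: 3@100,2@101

After op 1 [order #1] limit_buy(price=102, qty=8): fills=none; bids=[#1:8@102] asks=[-]
After op 2 [order #2] limit_buy(price=101, qty=4): fills=none; bids=[#1:8@102 #2:4@101] asks=[-]
After op 3 [order #3] market_sell(qty=2): fills=#1x#3:2@102; bids=[#1:6@102 #2:4@101] asks=[-]
After op 4 [order #4] market_sell(qty=7): fills=#1x#4:6@102 #2x#4:1@101; bids=[#2:3@101] asks=[-]
After op 5 [order #5] limit_buy(price=102, qty=10): fills=none; bids=[#5:10@102 #2:3@101] asks=[-]
After op 6 [order #6] limit_buy(price=97, qty=3): fills=none; bids=[#5:10@102 #2:3@101 #6:3@97] asks=[-]
After op 7 [order #7] limit_buy(price=101, qty=3): fills=none; bids=[#5:10@102 #2:3@101 #7:3@101 #6:3@97] asks=[-]

Answer: 6@102,1@101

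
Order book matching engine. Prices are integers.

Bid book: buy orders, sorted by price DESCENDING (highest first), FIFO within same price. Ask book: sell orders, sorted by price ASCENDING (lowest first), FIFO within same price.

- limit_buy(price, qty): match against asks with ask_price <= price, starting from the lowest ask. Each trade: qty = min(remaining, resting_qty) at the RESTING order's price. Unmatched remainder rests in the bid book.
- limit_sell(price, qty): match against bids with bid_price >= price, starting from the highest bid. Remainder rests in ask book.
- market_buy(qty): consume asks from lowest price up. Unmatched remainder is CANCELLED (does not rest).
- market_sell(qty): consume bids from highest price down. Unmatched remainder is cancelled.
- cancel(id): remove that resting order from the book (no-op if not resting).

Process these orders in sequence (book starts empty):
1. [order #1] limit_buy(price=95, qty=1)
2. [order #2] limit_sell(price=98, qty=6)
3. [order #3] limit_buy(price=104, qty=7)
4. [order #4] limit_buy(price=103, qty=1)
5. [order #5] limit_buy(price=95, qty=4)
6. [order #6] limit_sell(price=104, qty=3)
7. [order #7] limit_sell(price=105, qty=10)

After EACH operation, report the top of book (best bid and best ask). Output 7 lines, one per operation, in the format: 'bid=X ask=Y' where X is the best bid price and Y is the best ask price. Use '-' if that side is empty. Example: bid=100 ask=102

Answer: bid=95 ask=-
bid=95 ask=98
bid=104 ask=-
bid=104 ask=-
bid=104 ask=-
bid=103 ask=104
bid=103 ask=104

Derivation:
After op 1 [order #1] limit_buy(price=95, qty=1): fills=none; bids=[#1:1@95] asks=[-]
After op 2 [order #2] limit_sell(price=98, qty=6): fills=none; bids=[#1:1@95] asks=[#2:6@98]
After op 3 [order #3] limit_buy(price=104, qty=7): fills=#3x#2:6@98; bids=[#3:1@104 #1:1@95] asks=[-]
After op 4 [order #4] limit_buy(price=103, qty=1): fills=none; bids=[#3:1@104 #4:1@103 #1:1@95] asks=[-]
After op 5 [order #5] limit_buy(price=95, qty=4): fills=none; bids=[#3:1@104 #4:1@103 #1:1@95 #5:4@95] asks=[-]
After op 6 [order #6] limit_sell(price=104, qty=3): fills=#3x#6:1@104; bids=[#4:1@103 #1:1@95 #5:4@95] asks=[#6:2@104]
After op 7 [order #7] limit_sell(price=105, qty=10): fills=none; bids=[#4:1@103 #1:1@95 #5:4@95] asks=[#6:2@104 #7:10@105]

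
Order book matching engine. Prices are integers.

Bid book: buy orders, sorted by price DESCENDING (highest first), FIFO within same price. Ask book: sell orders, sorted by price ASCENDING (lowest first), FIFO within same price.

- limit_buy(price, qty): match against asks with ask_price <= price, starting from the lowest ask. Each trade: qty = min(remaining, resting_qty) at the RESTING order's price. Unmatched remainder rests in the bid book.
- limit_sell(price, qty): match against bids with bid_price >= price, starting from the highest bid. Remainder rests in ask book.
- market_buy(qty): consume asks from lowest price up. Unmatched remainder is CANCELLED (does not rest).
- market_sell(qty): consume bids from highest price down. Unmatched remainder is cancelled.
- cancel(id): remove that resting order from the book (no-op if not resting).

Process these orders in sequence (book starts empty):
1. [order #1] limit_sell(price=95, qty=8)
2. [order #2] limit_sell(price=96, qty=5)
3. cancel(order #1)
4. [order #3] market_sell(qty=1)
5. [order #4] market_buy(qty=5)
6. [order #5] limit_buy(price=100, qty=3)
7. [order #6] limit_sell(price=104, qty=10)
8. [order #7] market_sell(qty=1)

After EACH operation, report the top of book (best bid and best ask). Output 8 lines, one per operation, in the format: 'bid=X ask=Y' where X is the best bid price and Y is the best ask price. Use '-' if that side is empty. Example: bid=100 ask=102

Answer: bid=- ask=95
bid=- ask=95
bid=- ask=96
bid=- ask=96
bid=- ask=-
bid=100 ask=-
bid=100 ask=104
bid=100 ask=104

Derivation:
After op 1 [order #1] limit_sell(price=95, qty=8): fills=none; bids=[-] asks=[#1:8@95]
After op 2 [order #2] limit_sell(price=96, qty=5): fills=none; bids=[-] asks=[#1:8@95 #2:5@96]
After op 3 cancel(order #1): fills=none; bids=[-] asks=[#2:5@96]
After op 4 [order #3] market_sell(qty=1): fills=none; bids=[-] asks=[#2:5@96]
After op 5 [order #4] market_buy(qty=5): fills=#4x#2:5@96; bids=[-] asks=[-]
After op 6 [order #5] limit_buy(price=100, qty=3): fills=none; bids=[#5:3@100] asks=[-]
After op 7 [order #6] limit_sell(price=104, qty=10): fills=none; bids=[#5:3@100] asks=[#6:10@104]
After op 8 [order #7] market_sell(qty=1): fills=#5x#7:1@100; bids=[#5:2@100] asks=[#6:10@104]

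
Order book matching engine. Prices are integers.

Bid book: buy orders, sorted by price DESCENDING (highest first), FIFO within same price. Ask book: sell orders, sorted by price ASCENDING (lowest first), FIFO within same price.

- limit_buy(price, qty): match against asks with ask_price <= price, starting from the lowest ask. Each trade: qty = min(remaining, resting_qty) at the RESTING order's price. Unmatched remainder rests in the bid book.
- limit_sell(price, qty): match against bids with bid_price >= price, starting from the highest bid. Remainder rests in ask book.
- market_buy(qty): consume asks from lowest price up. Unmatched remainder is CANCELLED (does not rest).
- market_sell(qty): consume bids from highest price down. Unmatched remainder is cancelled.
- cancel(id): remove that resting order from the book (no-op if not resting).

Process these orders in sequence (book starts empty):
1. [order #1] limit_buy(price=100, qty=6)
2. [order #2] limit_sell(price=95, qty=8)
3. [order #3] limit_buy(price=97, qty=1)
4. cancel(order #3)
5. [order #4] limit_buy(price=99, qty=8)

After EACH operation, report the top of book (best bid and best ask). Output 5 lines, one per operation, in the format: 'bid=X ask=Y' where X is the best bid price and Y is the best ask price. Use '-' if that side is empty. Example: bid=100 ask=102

After op 1 [order #1] limit_buy(price=100, qty=6): fills=none; bids=[#1:6@100] asks=[-]
After op 2 [order #2] limit_sell(price=95, qty=8): fills=#1x#2:6@100; bids=[-] asks=[#2:2@95]
After op 3 [order #3] limit_buy(price=97, qty=1): fills=#3x#2:1@95; bids=[-] asks=[#2:1@95]
After op 4 cancel(order #3): fills=none; bids=[-] asks=[#2:1@95]
After op 5 [order #4] limit_buy(price=99, qty=8): fills=#4x#2:1@95; bids=[#4:7@99] asks=[-]

Answer: bid=100 ask=-
bid=- ask=95
bid=- ask=95
bid=- ask=95
bid=99 ask=-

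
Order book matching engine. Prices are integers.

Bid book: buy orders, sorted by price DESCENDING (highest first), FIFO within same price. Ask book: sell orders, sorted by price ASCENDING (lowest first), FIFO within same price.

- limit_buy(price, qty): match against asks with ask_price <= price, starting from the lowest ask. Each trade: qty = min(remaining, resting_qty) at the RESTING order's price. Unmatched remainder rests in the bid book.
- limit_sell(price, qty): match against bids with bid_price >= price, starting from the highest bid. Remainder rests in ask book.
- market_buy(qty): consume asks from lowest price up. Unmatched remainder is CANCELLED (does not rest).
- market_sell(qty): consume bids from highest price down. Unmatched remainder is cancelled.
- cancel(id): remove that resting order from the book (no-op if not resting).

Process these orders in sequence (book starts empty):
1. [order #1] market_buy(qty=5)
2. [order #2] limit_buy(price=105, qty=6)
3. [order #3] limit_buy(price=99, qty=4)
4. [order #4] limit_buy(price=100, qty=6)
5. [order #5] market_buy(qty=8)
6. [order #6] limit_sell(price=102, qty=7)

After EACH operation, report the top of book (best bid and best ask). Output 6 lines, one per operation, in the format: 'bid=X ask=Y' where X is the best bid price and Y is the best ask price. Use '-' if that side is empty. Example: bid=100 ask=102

After op 1 [order #1] market_buy(qty=5): fills=none; bids=[-] asks=[-]
After op 2 [order #2] limit_buy(price=105, qty=6): fills=none; bids=[#2:6@105] asks=[-]
After op 3 [order #3] limit_buy(price=99, qty=4): fills=none; bids=[#2:6@105 #3:4@99] asks=[-]
After op 4 [order #4] limit_buy(price=100, qty=6): fills=none; bids=[#2:6@105 #4:6@100 #3:4@99] asks=[-]
After op 5 [order #5] market_buy(qty=8): fills=none; bids=[#2:6@105 #4:6@100 #3:4@99] asks=[-]
After op 6 [order #6] limit_sell(price=102, qty=7): fills=#2x#6:6@105; bids=[#4:6@100 #3:4@99] asks=[#6:1@102]

Answer: bid=- ask=-
bid=105 ask=-
bid=105 ask=-
bid=105 ask=-
bid=105 ask=-
bid=100 ask=102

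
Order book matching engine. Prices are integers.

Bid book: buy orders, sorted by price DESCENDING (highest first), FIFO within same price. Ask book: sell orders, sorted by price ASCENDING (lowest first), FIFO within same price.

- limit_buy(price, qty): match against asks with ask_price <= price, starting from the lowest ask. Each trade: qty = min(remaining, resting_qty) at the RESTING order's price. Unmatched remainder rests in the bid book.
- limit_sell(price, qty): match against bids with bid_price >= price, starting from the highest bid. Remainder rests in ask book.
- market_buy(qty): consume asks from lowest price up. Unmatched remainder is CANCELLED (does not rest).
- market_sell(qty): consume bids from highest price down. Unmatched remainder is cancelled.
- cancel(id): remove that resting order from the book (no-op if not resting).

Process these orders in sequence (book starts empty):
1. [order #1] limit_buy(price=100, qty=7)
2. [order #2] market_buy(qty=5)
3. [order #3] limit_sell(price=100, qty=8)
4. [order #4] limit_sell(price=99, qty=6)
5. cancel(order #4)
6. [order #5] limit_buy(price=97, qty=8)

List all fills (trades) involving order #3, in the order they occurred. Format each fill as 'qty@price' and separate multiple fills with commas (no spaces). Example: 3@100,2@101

After op 1 [order #1] limit_buy(price=100, qty=7): fills=none; bids=[#1:7@100] asks=[-]
After op 2 [order #2] market_buy(qty=5): fills=none; bids=[#1:7@100] asks=[-]
After op 3 [order #3] limit_sell(price=100, qty=8): fills=#1x#3:7@100; bids=[-] asks=[#3:1@100]
After op 4 [order #4] limit_sell(price=99, qty=6): fills=none; bids=[-] asks=[#4:6@99 #3:1@100]
After op 5 cancel(order #4): fills=none; bids=[-] asks=[#3:1@100]
After op 6 [order #5] limit_buy(price=97, qty=8): fills=none; bids=[#5:8@97] asks=[#3:1@100]

Answer: 7@100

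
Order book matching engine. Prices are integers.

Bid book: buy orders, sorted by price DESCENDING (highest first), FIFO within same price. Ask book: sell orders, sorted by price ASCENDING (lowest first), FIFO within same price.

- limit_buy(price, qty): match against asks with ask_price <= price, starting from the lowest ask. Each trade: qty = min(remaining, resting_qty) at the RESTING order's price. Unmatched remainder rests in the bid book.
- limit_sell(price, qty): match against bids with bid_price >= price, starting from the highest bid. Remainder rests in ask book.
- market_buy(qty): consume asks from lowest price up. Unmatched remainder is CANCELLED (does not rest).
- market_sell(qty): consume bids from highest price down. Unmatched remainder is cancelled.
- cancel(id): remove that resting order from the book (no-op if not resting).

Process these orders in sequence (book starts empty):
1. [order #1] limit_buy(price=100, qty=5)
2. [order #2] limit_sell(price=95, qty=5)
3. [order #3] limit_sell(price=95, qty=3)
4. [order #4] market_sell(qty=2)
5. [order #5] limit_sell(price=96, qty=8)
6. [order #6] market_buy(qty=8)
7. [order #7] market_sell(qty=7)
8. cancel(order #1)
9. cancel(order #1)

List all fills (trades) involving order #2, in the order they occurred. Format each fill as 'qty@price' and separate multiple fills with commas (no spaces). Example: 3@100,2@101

Answer: 5@100

Derivation:
After op 1 [order #1] limit_buy(price=100, qty=5): fills=none; bids=[#1:5@100] asks=[-]
After op 2 [order #2] limit_sell(price=95, qty=5): fills=#1x#2:5@100; bids=[-] asks=[-]
After op 3 [order #3] limit_sell(price=95, qty=3): fills=none; bids=[-] asks=[#3:3@95]
After op 4 [order #4] market_sell(qty=2): fills=none; bids=[-] asks=[#3:3@95]
After op 5 [order #5] limit_sell(price=96, qty=8): fills=none; bids=[-] asks=[#3:3@95 #5:8@96]
After op 6 [order #6] market_buy(qty=8): fills=#6x#3:3@95 #6x#5:5@96; bids=[-] asks=[#5:3@96]
After op 7 [order #7] market_sell(qty=7): fills=none; bids=[-] asks=[#5:3@96]
After op 8 cancel(order #1): fills=none; bids=[-] asks=[#5:3@96]
After op 9 cancel(order #1): fills=none; bids=[-] asks=[#5:3@96]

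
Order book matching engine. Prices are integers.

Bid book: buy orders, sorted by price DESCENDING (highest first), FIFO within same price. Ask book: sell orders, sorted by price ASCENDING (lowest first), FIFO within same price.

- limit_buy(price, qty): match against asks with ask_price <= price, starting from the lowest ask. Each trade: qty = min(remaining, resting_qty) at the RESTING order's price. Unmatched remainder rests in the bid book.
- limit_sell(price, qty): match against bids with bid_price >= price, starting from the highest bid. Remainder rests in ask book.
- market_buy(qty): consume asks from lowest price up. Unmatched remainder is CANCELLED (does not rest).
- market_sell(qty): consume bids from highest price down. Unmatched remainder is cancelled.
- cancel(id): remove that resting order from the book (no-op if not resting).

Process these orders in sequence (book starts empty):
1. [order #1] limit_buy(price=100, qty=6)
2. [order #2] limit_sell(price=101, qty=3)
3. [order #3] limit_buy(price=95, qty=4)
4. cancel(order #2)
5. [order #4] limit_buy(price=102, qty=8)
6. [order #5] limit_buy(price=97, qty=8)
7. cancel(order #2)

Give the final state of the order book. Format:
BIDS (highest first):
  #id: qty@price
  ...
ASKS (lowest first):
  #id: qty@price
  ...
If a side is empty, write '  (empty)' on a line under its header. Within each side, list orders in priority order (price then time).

After op 1 [order #1] limit_buy(price=100, qty=6): fills=none; bids=[#1:6@100] asks=[-]
After op 2 [order #2] limit_sell(price=101, qty=3): fills=none; bids=[#1:6@100] asks=[#2:3@101]
After op 3 [order #3] limit_buy(price=95, qty=4): fills=none; bids=[#1:6@100 #3:4@95] asks=[#2:3@101]
After op 4 cancel(order #2): fills=none; bids=[#1:6@100 #3:4@95] asks=[-]
After op 5 [order #4] limit_buy(price=102, qty=8): fills=none; bids=[#4:8@102 #1:6@100 #3:4@95] asks=[-]
After op 6 [order #5] limit_buy(price=97, qty=8): fills=none; bids=[#4:8@102 #1:6@100 #5:8@97 #3:4@95] asks=[-]
After op 7 cancel(order #2): fills=none; bids=[#4:8@102 #1:6@100 #5:8@97 #3:4@95] asks=[-]

Answer: BIDS (highest first):
  #4: 8@102
  #1: 6@100
  #5: 8@97
  #3: 4@95
ASKS (lowest first):
  (empty)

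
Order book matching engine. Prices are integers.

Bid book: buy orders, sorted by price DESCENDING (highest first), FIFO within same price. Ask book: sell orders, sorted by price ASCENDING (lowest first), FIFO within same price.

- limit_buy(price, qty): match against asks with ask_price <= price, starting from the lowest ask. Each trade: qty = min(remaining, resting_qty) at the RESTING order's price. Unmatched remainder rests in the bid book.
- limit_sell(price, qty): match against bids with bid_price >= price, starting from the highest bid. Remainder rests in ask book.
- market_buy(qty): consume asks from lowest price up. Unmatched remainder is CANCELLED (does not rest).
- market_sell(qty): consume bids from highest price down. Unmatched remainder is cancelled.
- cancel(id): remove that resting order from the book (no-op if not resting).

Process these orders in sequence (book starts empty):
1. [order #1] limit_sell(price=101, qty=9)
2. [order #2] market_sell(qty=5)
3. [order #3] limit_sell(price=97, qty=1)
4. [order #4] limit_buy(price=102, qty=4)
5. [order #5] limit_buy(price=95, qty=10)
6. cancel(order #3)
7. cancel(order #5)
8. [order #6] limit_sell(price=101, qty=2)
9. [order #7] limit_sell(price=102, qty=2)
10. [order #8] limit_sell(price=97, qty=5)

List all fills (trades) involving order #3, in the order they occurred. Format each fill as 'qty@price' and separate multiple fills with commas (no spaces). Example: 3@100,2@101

Answer: 1@97

Derivation:
After op 1 [order #1] limit_sell(price=101, qty=9): fills=none; bids=[-] asks=[#1:9@101]
After op 2 [order #2] market_sell(qty=5): fills=none; bids=[-] asks=[#1:9@101]
After op 3 [order #3] limit_sell(price=97, qty=1): fills=none; bids=[-] asks=[#3:1@97 #1:9@101]
After op 4 [order #4] limit_buy(price=102, qty=4): fills=#4x#3:1@97 #4x#1:3@101; bids=[-] asks=[#1:6@101]
After op 5 [order #5] limit_buy(price=95, qty=10): fills=none; bids=[#5:10@95] asks=[#1:6@101]
After op 6 cancel(order #3): fills=none; bids=[#5:10@95] asks=[#1:6@101]
After op 7 cancel(order #5): fills=none; bids=[-] asks=[#1:6@101]
After op 8 [order #6] limit_sell(price=101, qty=2): fills=none; bids=[-] asks=[#1:6@101 #6:2@101]
After op 9 [order #7] limit_sell(price=102, qty=2): fills=none; bids=[-] asks=[#1:6@101 #6:2@101 #7:2@102]
After op 10 [order #8] limit_sell(price=97, qty=5): fills=none; bids=[-] asks=[#8:5@97 #1:6@101 #6:2@101 #7:2@102]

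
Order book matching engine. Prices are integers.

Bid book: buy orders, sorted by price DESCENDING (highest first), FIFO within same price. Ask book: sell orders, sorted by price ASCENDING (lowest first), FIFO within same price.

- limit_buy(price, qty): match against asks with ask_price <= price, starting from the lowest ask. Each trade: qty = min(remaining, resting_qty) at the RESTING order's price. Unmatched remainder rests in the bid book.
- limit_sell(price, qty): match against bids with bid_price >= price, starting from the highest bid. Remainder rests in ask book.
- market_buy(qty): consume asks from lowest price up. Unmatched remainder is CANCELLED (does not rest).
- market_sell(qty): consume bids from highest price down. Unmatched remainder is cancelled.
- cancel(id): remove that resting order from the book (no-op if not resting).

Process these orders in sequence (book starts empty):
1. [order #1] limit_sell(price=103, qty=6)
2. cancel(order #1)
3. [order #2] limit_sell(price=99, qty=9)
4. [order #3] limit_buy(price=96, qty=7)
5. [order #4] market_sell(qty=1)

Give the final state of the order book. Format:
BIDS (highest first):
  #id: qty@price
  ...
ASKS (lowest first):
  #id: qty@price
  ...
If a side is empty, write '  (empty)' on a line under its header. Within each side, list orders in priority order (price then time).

Answer: BIDS (highest first):
  #3: 6@96
ASKS (lowest first):
  #2: 9@99

Derivation:
After op 1 [order #1] limit_sell(price=103, qty=6): fills=none; bids=[-] asks=[#1:6@103]
After op 2 cancel(order #1): fills=none; bids=[-] asks=[-]
After op 3 [order #2] limit_sell(price=99, qty=9): fills=none; bids=[-] asks=[#2:9@99]
After op 4 [order #3] limit_buy(price=96, qty=7): fills=none; bids=[#3:7@96] asks=[#2:9@99]
After op 5 [order #4] market_sell(qty=1): fills=#3x#4:1@96; bids=[#3:6@96] asks=[#2:9@99]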